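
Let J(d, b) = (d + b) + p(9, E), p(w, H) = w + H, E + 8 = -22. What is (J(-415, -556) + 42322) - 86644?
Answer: -45314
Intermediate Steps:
E = -30 (E = -8 - 22 = -30)
p(w, H) = H + w
J(d, b) = -21 + b + d (J(d, b) = (d + b) + (-30 + 9) = (b + d) - 21 = -21 + b + d)
(J(-415, -556) + 42322) - 86644 = ((-21 - 556 - 415) + 42322) - 86644 = (-992 + 42322) - 86644 = 41330 - 86644 = -45314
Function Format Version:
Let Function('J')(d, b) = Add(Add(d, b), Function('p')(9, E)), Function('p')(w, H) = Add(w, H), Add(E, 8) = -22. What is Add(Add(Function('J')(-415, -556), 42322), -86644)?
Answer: -45314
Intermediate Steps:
E = -30 (E = Add(-8, -22) = -30)
Function('p')(w, H) = Add(H, w)
Function('J')(d, b) = Add(-21, b, d) (Function('J')(d, b) = Add(Add(d, b), Add(-30, 9)) = Add(Add(b, d), -21) = Add(-21, b, d))
Add(Add(Function('J')(-415, -556), 42322), -86644) = Add(Add(Add(-21, -556, -415), 42322), -86644) = Add(Add(-992, 42322), -86644) = Add(41330, -86644) = -45314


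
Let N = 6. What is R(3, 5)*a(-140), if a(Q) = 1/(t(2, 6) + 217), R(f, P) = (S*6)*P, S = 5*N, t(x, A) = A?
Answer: 900/223 ≈ 4.0359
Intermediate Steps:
S = 30 (S = 5*6 = 30)
R(f, P) = 180*P (R(f, P) = (30*6)*P = 180*P)
a(Q) = 1/223 (a(Q) = 1/(6 + 217) = 1/223)
R(3, 5)*a(-140) = (180*5)*(1/223) = 900*(1/223) = 900/223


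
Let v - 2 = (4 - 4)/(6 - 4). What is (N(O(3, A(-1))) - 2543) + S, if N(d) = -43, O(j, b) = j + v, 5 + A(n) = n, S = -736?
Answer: -3322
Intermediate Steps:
A(n) = -5 + n
v = 2 (v = 2 + (4 - 4)/(6 - 4) = 2 + 0/2 = 2 + 0*(1/2) = 2 + 0 = 2)
O(j, b) = 2 + j (O(j, b) = j + 2 = 2 + j)
(N(O(3, A(-1))) - 2543) + S = (-43 - 2543) - 736 = -2586 - 736 = -3322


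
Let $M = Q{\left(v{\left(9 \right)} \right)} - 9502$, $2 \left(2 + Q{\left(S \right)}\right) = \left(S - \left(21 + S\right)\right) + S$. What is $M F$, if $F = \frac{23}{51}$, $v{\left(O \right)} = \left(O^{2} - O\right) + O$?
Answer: $- \frac{72634}{17} \approx -4272.6$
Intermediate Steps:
$v{\left(O \right)} = O^{2}$
$Q{\left(S \right)} = - \frac{25}{2} + \frac{S}{2}$ ($Q{\left(S \right)} = -2 + \frac{\left(S - \left(21 + S\right)\right) + S}{2} = -2 + \frac{-21 + S}{2} = -2 + \left(- \frac{21}{2} + \frac{S}{2}\right) = - \frac{25}{2} + \frac{S}{2}$)
$F = \frac{23}{51}$ ($F = 23 \cdot \frac{1}{51} = \frac{23}{51} \approx 0.45098$)
$M = -9474$ ($M = \left(- \frac{25}{2} + \frac{9^{2}}{2}\right) - 9502 = \left(- \frac{25}{2} + \frac{1}{2} \cdot 81\right) - 9502 = \left(- \frac{25}{2} + \frac{81}{2}\right) - 9502 = 28 - 9502 = -9474$)
$M F = \left(-9474\right) \frac{23}{51} = - \frac{72634}{17}$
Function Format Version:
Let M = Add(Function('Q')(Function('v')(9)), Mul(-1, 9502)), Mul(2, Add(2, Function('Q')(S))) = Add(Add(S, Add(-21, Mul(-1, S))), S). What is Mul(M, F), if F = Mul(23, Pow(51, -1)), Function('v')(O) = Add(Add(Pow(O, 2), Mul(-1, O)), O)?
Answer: Rational(-72634, 17) ≈ -4272.6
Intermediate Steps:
Function('v')(O) = Pow(O, 2)
Function('Q')(S) = Add(Rational(-25, 2), Mul(Rational(1, 2), S)) (Function('Q')(S) = Add(-2, Mul(Rational(1, 2), Add(Add(S, Add(-21, Mul(-1, S))), S))) = Add(-2, Mul(Rational(1, 2), Add(-21, S))) = Add(-2, Add(Rational(-21, 2), Mul(Rational(1, 2), S))) = Add(Rational(-25, 2), Mul(Rational(1, 2), S)))
F = Rational(23, 51) (F = Mul(23, Rational(1, 51)) = Rational(23, 51) ≈ 0.45098)
M = -9474 (M = Add(Add(Rational(-25, 2), Mul(Rational(1, 2), Pow(9, 2))), Mul(-1, 9502)) = Add(Add(Rational(-25, 2), Mul(Rational(1, 2), 81)), -9502) = Add(Add(Rational(-25, 2), Rational(81, 2)), -9502) = Add(28, -9502) = -9474)
Mul(M, F) = Mul(-9474, Rational(23, 51)) = Rational(-72634, 17)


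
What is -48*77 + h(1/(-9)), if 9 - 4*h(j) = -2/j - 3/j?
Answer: -3705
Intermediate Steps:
h(j) = 9/4 + 5/(4*j) (h(j) = 9/4 - (-2/j - 3/j)/4 = 9/4 - (-5)/(4*j) = 9/4 + 5/(4*j))
-48*77 + h(1/(-9)) = -48*77 + (5 + 9/(-9))/(4*(1/(-9))) = -3696 + (5 + 9*(-1/9))/(4*(-1/9)) = -3696 + (1/4)*(-9)*(5 - 1) = -3696 + (1/4)*(-9)*4 = -3696 - 9 = -3705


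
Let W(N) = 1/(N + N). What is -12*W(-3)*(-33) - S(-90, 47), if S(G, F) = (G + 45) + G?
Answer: 69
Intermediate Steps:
S(G, F) = 45 + 2*G (S(G, F) = (45 + G) + G = 45 + 2*G)
W(N) = 1/(2*N)
-12*W(-3)*(-33) - S(-90, 47) = -6/(-3)*(-33) - (45 + 2*(-90)) = -6*(-1)/3*(-33) - (45 - 180) = -12*(-⅙)*(-33) - 1*(-135) = 2*(-33) + 135 = -66 + 135 = 69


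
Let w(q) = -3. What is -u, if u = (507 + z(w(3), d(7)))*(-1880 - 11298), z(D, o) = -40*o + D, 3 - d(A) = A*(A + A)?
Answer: 56718112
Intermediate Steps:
d(A) = 3 - 2*A² (d(A) = 3 - A*(A + A) = 3 - A*2*A = 3 - 2*A²)
z(D, o) = D - 40*o
u = -56718112 (u = (507 + (-3 - 40*(3 - 2*7²)))*(-1880 - 11298) = (507 + (-3 - 40*(3 - 2*49)))*(-13178) = (507 + (-3 - 40*(3 - 98)))*(-13178) = (507 + (-3 - 40*(-95)))*(-13178) = (507 + (-3 + 3800))*(-13178) = (507 + 3797)*(-13178) = 4304*(-13178) = -56718112)
-u = -1*(-56718112) = 56718112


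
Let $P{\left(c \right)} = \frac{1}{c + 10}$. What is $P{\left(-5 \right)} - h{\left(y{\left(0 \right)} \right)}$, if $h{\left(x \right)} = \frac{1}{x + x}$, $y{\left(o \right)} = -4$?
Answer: $\frac{13}{40} \approx 0.325$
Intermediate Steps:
$P{\left(c \right)} = \frac{1}{10 + c}$
$h{\left(x \right)} = \frac{1}{2 x}$
$P{\left(-5 \right)} - h{\left(y{\left(0 \right)} \right)} = \frac{1}{10 - 5} - \frac{1}{2 \left(-4\right)} = \frac{1}{5} - \frac{1}{2} \left(- \frac{1}{4}\right) = \frac{1}{5} - - \frac{1}{8} = \frac{1}{5} + \frac{1}{8} = \frac{13}{40}$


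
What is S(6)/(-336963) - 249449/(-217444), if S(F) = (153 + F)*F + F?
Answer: 27948779049/24423527524 ≈ 1.1443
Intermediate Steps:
S(F) = F + F*(153 + F) (S(F) = F*(153 + F) + F = F + F*(153 + F))
S(6)/(-336963) - 249449/(-217444) = (6*(154 + 6))/(-336963) - 249449/(-217444) = (6*160)*(-1/336963) - 249449*(-1/217444) = 960*(-1/336963) + 249449/217444 = -320/112321 + 249449/217444 = 27948779049/24423527524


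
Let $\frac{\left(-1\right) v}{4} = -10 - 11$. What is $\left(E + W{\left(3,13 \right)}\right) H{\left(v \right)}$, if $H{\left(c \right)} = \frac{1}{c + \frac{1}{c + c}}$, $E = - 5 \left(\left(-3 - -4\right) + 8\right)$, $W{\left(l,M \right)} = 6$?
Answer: $- \frac{6552}{14113} \approx -0.46425$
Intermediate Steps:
$v = 84$ ($v = - 4 \left(-10 - 11\right) = \left(-4\right) \left(-21\right) = 84$)
$E = -45$ ($E = - 5 \left(\left(-3 + 4\right) + 8\right) = - 5 \left(1 + 8\right) = \left(-5\right) 9 = -45$)
$H{\left(c \right)} = \frac{1}{c + \frac{1}{2 c}}$
$\left(E + W{\left(3,13 \right)}\right) H{\left(v \right)} = \left(-45 + 6\right) 2 \cdot 84 \frac{1}{1 + 2 \cdot 84^{2}} = - 39 \cdot 2 \cdot 84 \frac{1}{1 + 2 \cdot 7056} = - 39 \cdot 2 \cdot 84 \frac{1}{1 + 14112} = - 39 \cdot 2 \cdot 84 \cdot \frac{1}{14113} = \left(-39\right) \frac{168}{14113} = - \frac{6552}{14113}$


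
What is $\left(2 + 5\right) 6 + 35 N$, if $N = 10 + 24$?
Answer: $1232$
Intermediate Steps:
$N = 34$
$\left(2 + 5\right) 6 + 35 N = \left(2 + 5\right) 6 + 35 \cdot 34 = 7 \cdot 6 + 1190 = 42 + 1190 = 1232$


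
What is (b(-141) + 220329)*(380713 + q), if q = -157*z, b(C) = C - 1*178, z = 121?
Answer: 79581137160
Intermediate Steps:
b(C) = -178 + C (b(C) = C - 178 = -178 + C)
q = -18997 (q = -157*121 = -18997)
(b(-141) + 220329)*(380713 + q) = ((-178 - 141) + 220329)*(380713 - 18997) = (-319 + 220329)*361716 = 220010*361716 = 79581137160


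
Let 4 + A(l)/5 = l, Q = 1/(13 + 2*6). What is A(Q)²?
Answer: 9801/25 ≈ 392.04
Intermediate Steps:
Q = 1/25 (Q = 1/(13 + 12) = 1/25 ≈ 0.040000)
A(l) = -20 + 5*l
A(Q)² = (-20 + 5*(1/25))² = (-20 + ⅕)² = (-99/5)² = 9801/25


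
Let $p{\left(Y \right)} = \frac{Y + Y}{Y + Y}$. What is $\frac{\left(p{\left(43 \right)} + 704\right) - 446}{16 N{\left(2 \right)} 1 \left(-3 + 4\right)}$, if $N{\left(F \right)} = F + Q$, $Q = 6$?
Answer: $\frac{259}{128} \approx 2.0234$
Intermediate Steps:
$N{\left(F \right)} = 6 + F$ ($N{\left(F \right)} = F + 6 = 6 + F$)
$p{\left(Y \right)} = 1$ ($p{\left(Y \right)} = \frac{2 Y}{2 Y} = 2 Y \frac{1}{2 Y} = 1$)
$\frac{\left(p{\left(43 \right)} + 704\right) - 446}{16 N{\left(2 \right)} 1 \left(-3 + 4\right)} = \frac{\left(1 + 704\right) - 446}{16 \left(6 + 2\right) 1 \left(-3 + 4\right)} = \frac{705 - 446}{16 \cdot 8 \cdot 1 \cdot 1} = \frac{259}{128 \cdot 1} = \frac{259}{128}$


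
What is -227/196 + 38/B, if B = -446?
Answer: -54345/43708 ≈ -1.2434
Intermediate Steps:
-227/196 + 38/B = -227/196 + 38/(-446) = -227*1/196 + 38*(-1/446) = -227/196 - 19/223 = -54345/43708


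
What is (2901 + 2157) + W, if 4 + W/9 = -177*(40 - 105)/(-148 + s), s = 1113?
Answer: 989955/193 ≈ 5129.3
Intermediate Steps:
W = 13761/193 (W = -36 + 9*(-177*(40 - 105)/(-148 + 1113)) = -36 + 9*(-177/(965/(-65))) = -36 + 9*(-177/(965*(-1/65))) = -36 + 9*(-177/(-193/13)) = -36 + 9*(-177*(-13/193)) = -36 + 9*(2301/193) = -36 + 20709/193 = 13761/193 ≈ 71.301)
(2901 + 2157) + W = (2901 + 2157) + 13761/193 = 5058 + 13761/193 = 989955/193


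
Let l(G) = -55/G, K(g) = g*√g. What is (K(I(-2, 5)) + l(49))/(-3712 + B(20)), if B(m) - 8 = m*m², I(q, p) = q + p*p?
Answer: -55/210504 + 23*√23/4296 ≈ 0.025415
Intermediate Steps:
I(q, p) = q + p²
K(g) = g^(3/2)
B(m) = 8 + m³ (B(m) = 8 + m*m² = 8 + m³)
(K(I(-2, 5)) + l(49))/(-3712 + B(20)) = ((-2 + 5²)^(3/2) - 55/49)/(-3712 + (8 + 20³)) = ((-2 + 25)^(3/2) - 55*1/49)/(-3712 + (8 + 8000)) = (23^(3/2) - 55/49)/(-3712 + 8008) = (23*√23 - 55/49)/4296 = (-55/49 + 23*√23)*(1/4296) = -55/210504 + 23*√23/4296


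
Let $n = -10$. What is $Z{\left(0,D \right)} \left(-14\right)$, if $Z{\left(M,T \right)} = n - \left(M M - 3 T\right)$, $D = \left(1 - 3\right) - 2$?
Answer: $308$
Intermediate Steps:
$D = -4$ ($D = -2 - 2 = -4$)
$Z{\left(M,T \right)} = -10 - M^{2} + 3 T$ ($Z{\left(M,T \right)} = -10 - \left(M M - 3 T\right) = -10 - \left(M^{2} - 3 T\right) = -10 - M^{2} + 3 T$)
$Z{\left(0,D \right)} \left(-14\right) = \left(-10 - 0^{2} + 3 \left(-4\right)\right) \left(-14\right) = \left(-10 - 0 - 12\right) \left(-14\right) = \left(-10 + 0 - 12\right) \left(-14\right) = \left(-22\right) \left(-14\right) = 308$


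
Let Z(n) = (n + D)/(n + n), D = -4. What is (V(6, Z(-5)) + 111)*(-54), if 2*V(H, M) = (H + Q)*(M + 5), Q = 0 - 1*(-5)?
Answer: -77463/10 ≈ -7746.3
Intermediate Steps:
Q = 5 (Q = 0 + 5 = 5)
Z(n) = (-4 + n)/(2*n) (Z(n) = (n - 4)/(n + n) = (-4 + n)/((2*n)) = (-4 + n)*(1/(2*n)) = (-4 + n)/(2*n))
V(H, M) = (5 + H)*(5 + M)/2 (V(H, M) = ((H + 5)*(M + 5))/2 = ((5 + H)*(5 + M))/2 = (5 + H)*(5 + M)/2)
(V(6, Z(-5)) + 111)*(-54) = ((25/2 + (5/2)*6 + 5*((1/2)*(-4 - 5)/(-5))/2 + (1/2)*6*((1/2)*(-4 - 5)/(-5))) + 111)*(-54) = ((25/2 + 15 + 5*((1/2)*(-1/5)*(-9))/2 + (1/2)*6*((1/2)*(-1/5)*(-9))) + 111)*(-54) = ((25/2 + 15 + (5/2)*(9/10) + (1/2)*6*(9/10)) + 111)*(-54) = ((25/2 + 15 + 9/4 + 27/10) + 111)*(-54) = (649/20 + 111)*(-54) = (2869/20)*(-54) = -77463/10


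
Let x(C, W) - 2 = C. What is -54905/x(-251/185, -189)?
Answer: -10157425/119 ≈ -85357.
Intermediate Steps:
x(C, W) = 2 + C
-54905/x(-251/185, -189) = -54905/(2 - 251/185) = -54905/119/185 = -54905*185/119 = -10157425/119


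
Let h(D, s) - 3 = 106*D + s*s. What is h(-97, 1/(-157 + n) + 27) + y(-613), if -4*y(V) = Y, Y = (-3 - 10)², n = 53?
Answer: -103755391/10816 ≈ -9592.8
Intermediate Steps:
Y = 169 (Y = (-13)² = 169)
h(D, s) = 3 + s² + 106*D (h(D, s) = 3 + (106*D + s*s) = 3 + (106*D + s²) = 3 + (s² + 106*D) = 3 + s² + 106*D)
y(V) = -169/4 (y(V) = -¼*169 = -169/4)
h(-97, 1/(-157 + n) + 27) + y(-613) = (3 + (1/(-157 + 53) + 27)² + 106*(-97)) - 169/4 = (3 + (1/(-104) + 27)² - 10282) - 169/4 = (3 + (-1/104 + 27)² - 10282) - 169/4 = (3 + (2807/104)² - 10282) - 169/4 = (3 + 7879249/10816 - 10282) - 169/4 = -103298415/10816 - 169/4 = -103755391/10816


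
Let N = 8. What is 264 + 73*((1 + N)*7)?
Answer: 4863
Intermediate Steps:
264 + 73*((1 + N)*7) = 264 + 73*((1 + 8)*7) = 264 + 73*(9*7) = 264 + 73*63 = 264 + 4599 = 4863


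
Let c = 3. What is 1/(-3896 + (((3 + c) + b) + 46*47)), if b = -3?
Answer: -1/1731 ≈ -0.00057770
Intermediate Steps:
1/(-3896 + (((3 + c) + b) + 46*47)) = 1/(-3896 + (((3 + 3) - 3) + 46*47)) = 1/(-3896 + ((6 - 3) + 2162)) = 1/(-3896 + (3 + 2162)) = 1/(-3896 + 2165) = 1/(-1731) = -1/1731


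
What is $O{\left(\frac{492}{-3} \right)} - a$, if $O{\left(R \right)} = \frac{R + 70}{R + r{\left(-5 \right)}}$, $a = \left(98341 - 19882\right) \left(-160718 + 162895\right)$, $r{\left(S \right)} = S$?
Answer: $- \frac{28866085973}{169} \approx -1.7081 \cdot 10^{8}$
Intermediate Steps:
$a = 170805243$ ($a = 78459 \cdot 2177 = 170805243$)
$O{\left(R \right)} = \frac{70 + R}{-5 + R}$ ($O{\left(R \right)} = \frac{R + 70}{R - 5} = \frac{70 + R}{-5 + R}$)
$O{\left(\frac{492}{-3} \right)} - a = \frac{70 + \frac{492}{-3}}{-5 + \frac{492}{-3}} - 170805243 = \frac{70 + 492 \left(- \frac{1}{3}\right)}{-5 + 492 \left(- \frac{1}{3}\right)} - 170805243 = \frac{70 - 164}{-5 - 164} - 170805243 = \frac{1}{-169} \left(-94\right) - 170805243 = \left(- \frac{1}{169}\right) \left(-94\right) - 170805243 = \frac{94}{169} - 170805243 = - \frac{28866085973}{169}$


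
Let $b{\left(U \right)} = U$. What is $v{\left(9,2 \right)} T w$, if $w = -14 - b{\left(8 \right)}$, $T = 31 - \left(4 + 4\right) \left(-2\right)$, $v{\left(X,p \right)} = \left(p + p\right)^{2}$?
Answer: $-16544$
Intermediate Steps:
$v{\left(X,p \right)} = 4 p^{2}$ ($v{\left(X,p \right)} = \left(2 p\right)^{2} = 4 p^{2}$)
$T = 47$ ($T = 31 - 8 \left(-2\right) = 31 - -16 = 31 + 16 = 47$)
$w = -22$ ($w = -14 - 8 = -22$)
$v{\left(9,2 \right)} T w = 4 \cdot 2^{2} \cdot 47 \left(-22\right) = 4 \cdot 4 \cdot 47 \left(-22\right) = 16 \cdot 47 \left(-22\right) = 752 \left(-22\right) = -16544$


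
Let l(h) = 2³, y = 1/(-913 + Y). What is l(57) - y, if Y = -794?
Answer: 13657/1707 ≈ 8.0006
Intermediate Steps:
y = -1/1707 (y = 1/(-913 - 794) = 1/(-1707) = -1/1707 ≈ -0.00058582)
l(h) = 8
l(57) - y = 8 - 1*(-1/1707) = 8 + 1/1707 = 13657/1707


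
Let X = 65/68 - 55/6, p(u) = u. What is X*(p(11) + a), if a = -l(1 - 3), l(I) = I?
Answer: -21775/204 ≈ -106.74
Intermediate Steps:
X = -1675/204 (X = 65*(1/68) - 55*⅙ = 65/68 - 55/6 = -1675/204 ≈ -8.2108)
a = 2 (a = -(1 - 3) = -1*(-2) = 2)
X*(p(11) + a) = -1675*(11 + 2)/204 = -1675/204*13 = -21775/204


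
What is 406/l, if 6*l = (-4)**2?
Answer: 609/4 ≈ 152.25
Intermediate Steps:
l = 8/3 (l = (1/6)*(-4)**2 = (1/6)*16 = 8/3 ≈ 2.6667)
406/l = 406/(8/3) = 406*(3/8) = 609/4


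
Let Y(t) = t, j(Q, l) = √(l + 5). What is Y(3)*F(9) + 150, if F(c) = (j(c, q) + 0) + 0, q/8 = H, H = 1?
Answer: 150 + 3*√13 ≈ 160.82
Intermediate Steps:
q = 8 (q = 8*1 = 8)
j(Q, l) = √(5 + l)
F(c) = √13 (F(c) = (√(5 + 8) + 0) + 0 = (√13 + 0) + 0 = √13 + 0 = √13)
Y(3)*F(9) + 150 = 3*√13 + 150 = 150 + 3*√13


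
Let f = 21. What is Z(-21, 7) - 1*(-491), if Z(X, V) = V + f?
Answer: 519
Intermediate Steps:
Z(X, V) = 21 + V (Z(X, V) = V + 21 = 21 + V)
Z(-21, 7) - 1*(-491) = (21 + 7) - 1*(-491) = 28 + 491 = 519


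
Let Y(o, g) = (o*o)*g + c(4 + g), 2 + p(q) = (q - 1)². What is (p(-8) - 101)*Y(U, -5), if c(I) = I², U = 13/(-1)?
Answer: 18568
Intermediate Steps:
U = -13 (U = 13*(-1) = -13)
p(q) = -2 + (-1 + q)² (p(q) = -2 + (q - 1)² = -2 + (-1 + q)²)
Y(o, g) = (4 + g)² + g*o² (Y(o, g) = (o*o)*g + (4 + g)² = o²*g + (4 + g)² = g*o² + (4 + g)² = (4 + g)² + g*o²)
(p(-8) - 101)*Y(U, -5) = ((-2 + (-1 - 8)²) - 101)*((4 - 5)² - 5*(-13)²) = ((-2 + (-9)²) - 101)*((-1)² - 5*169) = ((-2 + 81) - 101)*(1 - 845) = (79 - 101)*(-844) = -22*(-844) = 18568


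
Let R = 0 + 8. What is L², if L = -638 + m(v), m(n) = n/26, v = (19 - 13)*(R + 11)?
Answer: 67848169/169 ≈ 4.0147e+5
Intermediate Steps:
R = 8
v = 114 (v = (19 - 13)*(8 + 11) = 6*19 = 114)
m(n) = n/26 (m(n) = n*(1/26) = n/26)
L = -8237/13 (L = -638 + (1/26)*114 = -638 + 57/13 = -8237/13 ≈ -633.62)
L² = (-8237/13)² = 67848169/169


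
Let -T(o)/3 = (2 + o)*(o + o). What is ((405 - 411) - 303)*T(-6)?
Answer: 44496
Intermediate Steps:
T(o) = -6*o*(2 + o) (T(o) = -3*(2 + o)*(o + o) = -3*(2 + o)*2*o = -6*o*(2 + o))
((405 - 411) - 303)*T(-6) = ((405 - 411) - 303)*(-6*(-6)*(2 - 6)) = (-6 - 303)*(-6*(-6)*(-4)) = -309*(-144) = 44496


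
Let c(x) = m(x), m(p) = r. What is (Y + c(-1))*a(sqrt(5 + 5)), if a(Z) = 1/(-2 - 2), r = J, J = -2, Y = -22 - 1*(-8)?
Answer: 4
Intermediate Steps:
Y = -14 (Y = -22 + 8 = -14)
r = -2
m(p) = -2
a(Z) = -1/4 (a(Z) = 1/(-4) = -1/4)
c(x) = -2
(Y + c(-1))*a(sqrt(5 + 5)) = (-14 - 2)*(-1/4) = -16*(-1/4) = 4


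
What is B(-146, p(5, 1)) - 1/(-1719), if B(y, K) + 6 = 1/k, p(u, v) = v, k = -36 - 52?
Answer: -909263/151272 ≈ -6.0108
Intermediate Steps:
k = -88
B(y, K) = -529/88 (B(y, K) = -6 + 1/(-88) = -6 - 1/88 = -529/88)
B(-146, p(5, 1)) - 1/(-1719) = -529/88 - 1/(-1719) = -529/88 - 1*(-1/1719) = -529/88 + 1/1719 = -909263/151272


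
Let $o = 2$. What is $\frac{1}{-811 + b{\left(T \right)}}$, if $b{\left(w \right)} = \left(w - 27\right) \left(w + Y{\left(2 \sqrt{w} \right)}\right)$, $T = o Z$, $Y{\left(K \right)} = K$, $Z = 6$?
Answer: $- \frac{991}{971281} + \frac{60 \sqrt{3}}{971281} \approx -0.00091331$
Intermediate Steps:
$T = 12$ ($T = 2 \cdot 6 = 12$)
$b{\left(w \right)} = \left(-27 + w\right) \left(w + 2 \sqrt{w}\right)$ ($b{\left(w \right)} = \left(w - 27\right) \left(w + 2 \sqrt{w}\right) = \left(-27 + w\right) \left(w + 2 \sqrt{w}\right)$)
$\frac{1}{-811 + b{\left(T \right)}} = \frac{1}{-811 + \left(12^{2} - 54 \sqrt{12} - 324 + 2 \cdot 12^{\frac{3}{2}}\right)} = \frac{1}{-811 + \left(144 - 54 \cdot 2 \sqrt{3} - 324 + 2 \cdot 24 \sqrt{3}\right)} = \frac{1}{-811 + \left(144 - 108 \sqrt{3} - 324 + 48 \sqrt{3}\right)} = \frac{1}{-811 - \left(180 + 60 \sqrt{3}\right)} = \frac{1}{-991 - 60 \sqrt{3}}$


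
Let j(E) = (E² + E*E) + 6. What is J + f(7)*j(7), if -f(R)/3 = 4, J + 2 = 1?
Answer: -1249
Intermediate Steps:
J = -1 (J = -2 + 1 = -1)
j(E) = 6 + 2*E² (j(E) = (E² + E²) + 6 = 2*E² + 6 = 6 + 2*E²)
f(R) = -12 (f(R) = -3*4 = -12)
J + f(7)*j(7) = -1 - 12*(6 + 2*7²) = -1 - 12*(6 + 2*49) = -1 - 12*(6 + 98) = -1 - 12*104 = -1 - 1248 = -1249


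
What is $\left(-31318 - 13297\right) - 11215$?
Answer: $-55830$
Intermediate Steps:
$\left(-31318 - 13297\right) - 11215 = -44615 - 11215 = -55830$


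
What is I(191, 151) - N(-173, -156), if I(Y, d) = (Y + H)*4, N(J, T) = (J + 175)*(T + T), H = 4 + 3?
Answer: 1416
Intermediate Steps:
H = 7
N(J, T) = 2*T*(175 + J) (N(J, T) = (175 + J)*(2*T) = 2*T*(175 + J))
I(Y, d) = 28 + 4*Y (I(Y, d) = (Y + 7)*4 = (7 + Y)*4 = 28 + 4*Y)
I(191, 151) - N(-173, -156) = (28 + 4*191) - 2*(-156)*(175 - 173) = (28 + 764) - 2*(-156)*2 = 792 - 1*(-624) = 792 + 624 = 1416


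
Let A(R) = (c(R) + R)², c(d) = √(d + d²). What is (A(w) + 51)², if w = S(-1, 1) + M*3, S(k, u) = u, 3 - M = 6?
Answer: 43577 - 10944*√14 ≈ 2628.3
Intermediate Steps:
M = -3 (M = 3 - 1*6 = 3 - 6 = -3)
w = -8 (w = 1 - 3*3 = 1 - 9 = -8)
A(R) = (R + √(R*(1 + R)))² (A(R) = (√(R*(1 + R)) + R)² = (R + √(R*(1 + R)))²)
(A(w) + 51)² = ((-8 + √(-8*(1 - 8)))² + 51)² = ((-8 + √(-8*(-7)))² + 51)² = ((-8 + √56)² + 51)² = ((-8 + 2*√14)² + 51)² = (51 + (-8 + 2*√14)²)²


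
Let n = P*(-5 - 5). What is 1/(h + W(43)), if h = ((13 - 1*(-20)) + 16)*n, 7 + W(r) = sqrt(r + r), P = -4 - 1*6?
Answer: 4893/23941363 - sqrt(86)/23941363 ≈ 0.00020399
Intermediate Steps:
P = -10 (P = -4 - 6 = -10)
n = 100 (n = -10*(-5 - 5) = -10*(-10) = 100)
W(r) = -7 + sqrt(2)*sqrt(r) (W(r) = -7 + sqrt(r + r) = -7 + sqrt(2*r) = -7 + sqrt(2)*sqrt(r))
h = 4900 (h = ((13 - 1*(-20)) + 16)*100 = ((13 + 20) + 16)*100 = (33 + 16)*100 = 49*100 = 4900)
1/(h + W(43)) = 1/(4900 + (-7 + sqrt(2)*sqrt(43))) = 1/(4900 + (-7 + sqrt(86))) = 1/(4893 + sqrt(86))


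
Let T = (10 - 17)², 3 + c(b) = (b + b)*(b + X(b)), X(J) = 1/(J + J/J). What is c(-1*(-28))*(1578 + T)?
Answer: 73932507/29 ≈ 2.5494e+6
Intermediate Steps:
X(J) = 1/(1 + J) (X(J) = 1/(J + 1) = 1/(1 + J))
c(b) = -3 + 2*b*(b + 1/(1 + b)) (c(b) = -3 + (b + b)*(b + 1/(1 + b)) = -3 + (2*b)*(b + 1/(1 + b)) = -3 + 2*b*(b + 1/(1 + b)))
T = 49 (T = (-7)² = 49)
c(-1*(-28))*(1578 + T) = ((2*(-1*(-28)) + (1 - 1*(-28))*(-3 + 2*(-1*(-28))²))/(1 - 1*(-28)))*(1578 + 49) = ((2*28 + (1 + 28)*(-3 + 2*28²))/(1 + 28))*1627 = ((56 + 29*(-3 + 2*784))/29)*1627 = ((56 + 29*(-3 + 1568))/29)*1627 = ((56 + 29*1565)/29)*1627 = ((56 + 45385)/29)*1627 = ((1/29)*45441)*1627 = (45441/29)*1627 = 73932507/29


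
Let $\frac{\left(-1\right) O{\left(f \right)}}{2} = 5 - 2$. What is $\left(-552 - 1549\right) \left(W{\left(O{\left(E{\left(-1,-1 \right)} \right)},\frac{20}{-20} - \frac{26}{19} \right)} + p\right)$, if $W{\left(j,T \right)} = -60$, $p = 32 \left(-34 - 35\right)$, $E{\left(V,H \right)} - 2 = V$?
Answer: $4765068$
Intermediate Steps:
$E{\left(V,H \right)} = 2 + V$
$p = -2208$ ($p = 32 \left(-69\right) = -2208$)
$O{\left(f \right)} = -6$ ($O{\left(f \right)} = - 2 \left(5 - 2\right) = \left(-2\right) 3 = -6$)
$\left(-552 - 1549\right) \left(W{\left(O{\left(E{\left(-1,-1 \right)} \right)},\frac{20}{-20} - \frac{26}{19} \right)} + p\right) = \left(-552 - 1549\right) \left(-60 - 2208\right) = \left(-2101\right) \left(-2268\right) = 4765068$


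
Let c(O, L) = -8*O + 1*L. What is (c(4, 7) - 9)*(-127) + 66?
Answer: 4384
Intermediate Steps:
c(O, L) = L - 8*O (c(O, L) = -8*O + L = L - 8*O)
(c(4, 7) - 9)*(-127) + 66 = ((7 - 8*4) - 9)*(-127) + 66 = ((7 - 32) - 9)*(-127) + 66 = (-25 - 9)*(-127) + 66 = -34*(-127) + 66 = 4318 + 66 = 4384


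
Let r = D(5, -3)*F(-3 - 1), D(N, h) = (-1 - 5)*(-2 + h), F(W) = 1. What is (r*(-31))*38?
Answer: -35340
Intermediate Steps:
D(N, h) = 12 - 6*h (D(N, h) = -6*(-2 + h) = 12 - 6*h)
r = 30 (r = (12 - 6*(-3))*1 = (12 + 18)*1 = 30*1 = 30)
(r*(-31))*38 = (30*(-31))*38 = -930*38 = -35340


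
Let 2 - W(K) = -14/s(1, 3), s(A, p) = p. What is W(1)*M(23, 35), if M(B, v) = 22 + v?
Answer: 380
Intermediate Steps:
W(K) = 20/3 (W(K) = 2 - (-14)/3 = 2 - 1*(-14/3) = 2 + 14/3 = 20/3)
W(1)*M(23, 35) = 20*(22 + 35)/3 = (20/3)*57 = 380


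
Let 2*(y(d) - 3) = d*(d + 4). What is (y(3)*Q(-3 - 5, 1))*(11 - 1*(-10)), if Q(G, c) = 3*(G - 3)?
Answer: -18711/2 ≈ -9355.5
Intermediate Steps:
y(d) = 3 + d*(4 + d)/2 (y(d) = 3 + (d*(d + 4))/2 = 3 + (d*(4 + d))/2 = 3 + d*(4 + d)/2)
Q(G, c) = -9 + 3*G (Q(G, c) = 3*(-3 + G) = -9 + 3*G)
(y(3)*Q(-3 - 5, 1))*(11 - 1*(-10)) = ((3 + (1/2)*3**2 + 2*3)*(-9 + 3*(-3 - 5)))*(11 - 1*(-10)) = ((3 + (1/2)*9 + 6)*(-9 + 3*(-8)))*(11 + 10) = ((3 + 9/2 + 6)*(-9 - 24))*21 = ((27/2)*(-33))*21 = -891/2*21 = -18711/2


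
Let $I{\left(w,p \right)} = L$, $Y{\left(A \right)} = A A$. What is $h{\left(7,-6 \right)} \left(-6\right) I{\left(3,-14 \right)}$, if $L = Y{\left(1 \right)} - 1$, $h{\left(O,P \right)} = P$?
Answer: $0$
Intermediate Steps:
$Y{\left(A \right)} = A^{2}$
$L = 0$ ($L = 1^{2} - 1 = 1 - 1 = 0$)
$I{\left(w,p \right)} = 0$
$h{\left(7,-6 \right)} \left(-6\right) I{\left(3,-14 \right)} = \left(-6\right) \left(-6\right) 0 = 36 \cdot 0 = 0$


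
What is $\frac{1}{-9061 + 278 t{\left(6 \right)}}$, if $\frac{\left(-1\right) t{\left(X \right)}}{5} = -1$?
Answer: $- \frac{1}{7671} \approx -0.00013036$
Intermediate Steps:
$t{\left(X \right)} = 5$ ($t{\left(X \right)} = \left(-5\right) \left(-1\right) = 5$)
$\frac{1}{-9061 + 278 t{\left(6 \right)}} = \frac{1}{-9061 + 278 \cdot 5} = \frac{1}{-9061 + 1390} = \frac{1}{-7671} = - \frac{1}{7671}$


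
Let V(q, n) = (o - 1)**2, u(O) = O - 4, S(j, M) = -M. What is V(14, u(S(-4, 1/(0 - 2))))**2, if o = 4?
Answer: 81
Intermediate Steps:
u(O) = -4 + O
V(q, n) = 9 (V(q, n) = (4 - 1)**2 = 3**2 = 9)
V(14, u(S(-4, 1/(0 - 2))))**2 = 9**2 = 81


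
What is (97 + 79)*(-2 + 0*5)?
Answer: -352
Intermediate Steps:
(97 + 79)*(-2 + 0*5) = 176*(-2 + 0) = 176*(-2) = -352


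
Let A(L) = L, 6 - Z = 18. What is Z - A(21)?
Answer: -33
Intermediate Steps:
Z = -12 (Z = 6 - 1*18 = 6 - 18 = -12)
Z - A(21) = -12 - 1*21 = -12 - 21 = -33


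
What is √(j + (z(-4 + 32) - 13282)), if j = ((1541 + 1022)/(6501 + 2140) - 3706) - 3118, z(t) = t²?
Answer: I*√1442691327799/8641 ≈ 139.0*I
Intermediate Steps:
j = -58963621/8641 (j = (2563/8641 - 3706) - 3118 = -32020983/8641 - 3118 = -58963621/8641 ≈ -6823.7)
√(j + (z(-4 + 32) - 13282)) = √(-58963621/8641 + ((-4 + 32)² - 13282)) = √(-58963621/8641 + (28² - 13282)) = √(-58963621/8641 + (784 - 13282)) = √(-58963621/8641 - 12498) = √(-166958839/8641) = I*√1442691327799/8641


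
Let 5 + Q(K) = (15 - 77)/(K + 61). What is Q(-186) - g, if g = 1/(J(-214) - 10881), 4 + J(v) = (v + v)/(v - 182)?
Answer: -606624629/134688500 ≈ -4.5039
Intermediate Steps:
J(v) = -4 + 2*v/(-182 + v) (J(v) = -4 + (v + v)/(v - 182) = -4 + (2*v)/(-182 + v) = -4 + 2*v/(-182 + v))
Q(K) = -5 - 62/(61 + K) (Q(K) = -5 + (15 - 77)/(K + 61) = -5 - 62/(61 + K))
g = -99/1077508 (g = 1/(2*(364 - 1*(-214))/(-182 - 214) - 10881) = 1/(2*(364 + 214)/(-396) - 10881) = 1/(2*(-1/396)*578 - 10881) = 1/(-289/99 - 10881) = 1/(-1077508/99) = -99/1077508 ≈ -9.1879e-5)
Q(-186) - g = (-367 - 5*(-186))/(61 - 186) - 1*(-99/1077508) = (-367 + 930)/(-125) + 99/1077508 = -1/125*563 + 99/1077508 = -563/125 + 99/1077508 = -606624629/134688500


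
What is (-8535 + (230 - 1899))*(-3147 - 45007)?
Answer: 491363416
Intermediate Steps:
(-8535 + (230 - 1899))*(-3147 - 45007) = (-8535 - 1669)*(-48154) = -10204*(-48154) = 491363416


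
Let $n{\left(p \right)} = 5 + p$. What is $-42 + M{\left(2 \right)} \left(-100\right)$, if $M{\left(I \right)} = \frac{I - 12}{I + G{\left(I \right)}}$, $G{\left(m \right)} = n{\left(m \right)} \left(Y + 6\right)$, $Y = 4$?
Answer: $- \frac{253}{9} \approx -28.111$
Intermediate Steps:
$G{\left(m \right)} = 50 + 10 m$ ($G{\left(m \right)} = \left(5 + m\right) \left(4 + 6\right) = \left(5 + m\right) 10 = 50 + 10 m$)
$M{\left(I \right)} = \frac{-12 + I}{50 + 11 I}$ ($M{\left(I \right)} = \frac{I - 12}{I + \left(50 + 10 I\right)} = \frac{-12 + I}{50 + 11 I}$)
$-42 + M{\left(2 \right)} \left(-100\right) = -42 + \frac{-12 + 2}{50 + 11 \cdot 2} \left(-100\right) = -42 + \frac{1}{50 + 22} \left(-10\right) \left(-100\right) = -42 + \frac{1}{72} \left(-10\right) \left(-100\right) = -42 - - \frac{125}{9} = -42 + \frac{125}{9} = - \frac{253}{9}$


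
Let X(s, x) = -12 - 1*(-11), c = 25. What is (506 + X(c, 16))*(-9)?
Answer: -4545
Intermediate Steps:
X(s, x) = -1 (X(s, x) = -12 + 11 = -1)
(506 + X(c, 16))*(-9) = (506 - 1)*(-9) = 505*(-9) = -4545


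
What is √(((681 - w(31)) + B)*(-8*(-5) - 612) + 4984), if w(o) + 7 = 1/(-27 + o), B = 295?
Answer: I*√557149 ≈ 746.42*I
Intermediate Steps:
w(o) = -7 + 1/(-27 + o)
√(((681 - w(31)) + B)*(-8*(-5) - 612) + 4984) = √(((681 - (190 - 7*31)/(-27 + 31)) + 295)*(-8*(-5) - 612) + 4984) = √(((681 - (190 - 217)/4) + 295)*(40 - 612) + 4984) = √(((681 - (-27)/4) + 295)*(-572) + 4984) = √(((681 - 1*(-27/4)) + 295)*(-572) + 4984) = √(((681 + 27/4) + 295)*(-572) + 4984) = √((2751/4 + 295)*(-572) + 4984) = √((3931/4)*(-572) + 4984) = √(-562133 + 4984) = √(-557149) = I*√557149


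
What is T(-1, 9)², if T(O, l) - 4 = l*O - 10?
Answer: 225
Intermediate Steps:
T(O, l) = -6 + O*l (T(O, l) = 4 + (l*O - 10) = 4 + (O*l - 10) = 4 + (-10 + O*l) = -6 + O*l)
T(-1, 9)² = (-6 - 1*9)² = (-6 - 9)² = (-15)² = 225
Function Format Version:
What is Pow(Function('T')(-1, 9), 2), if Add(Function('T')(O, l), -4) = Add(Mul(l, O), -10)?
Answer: 225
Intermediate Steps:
Function('T')(O, l) = Add(-6, Mul(O, l)) (Function('T')(O, l) = Add(4, Add(Mul(l, O), -10)) = Add(4, Add(Mul(O, l), -10)) = Add(4, Add(-10, Mul(O, l))) = Add(-6, Mul(O, l)))
Pow(Function('T')(-1, 9), 2) = Pow(Add(-6, Mul(-1, 9)), 2) = Pow(Add(-6, -9), 2) = Pow(-15, 2) = 225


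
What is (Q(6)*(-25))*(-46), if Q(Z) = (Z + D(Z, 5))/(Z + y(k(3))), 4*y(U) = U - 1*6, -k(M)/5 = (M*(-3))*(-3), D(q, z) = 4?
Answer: -46000/117 ≈ -393.16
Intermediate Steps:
k(M) = -45*M (k(M) = -5*M*(-3)*(-3) = -5*(-3*M)*(-3) = -45*M)
y(U) = -3/2 + U/4 (y(U) = (U - 1*6)/4 = (U - 6)/4 = (-6 + U)/4 = -3/2 + U/4)
Q(Z) = (4 + Z)/(-141/4 + Z) (Q(Z) = (Z + 4)/(Z + (-3/2 + (-45*3)/4)) = (4 + Z)/(Z + (-3/2 + (¼)*(-135))) = (4 + Z)/(Z + (-3/2 - 135/4)) = (4 + Z)/(Z - 141/4) = (4 + Z)/(-141/4 + Z))
(Q(6)*(-25))*(-46) = ((4*(4 + 6)/(-141 + 4*6))*(-25))*(-46) = ((4*10/(-141 + 24))*(-25))*(-46) = ((4*10/(-117))*(-25))*(-46) = ((4*(-1/117)*10)*(-25))*(-46) = -40/117*(-25)*(-46) = (1000/117)*(-46) = -46000/117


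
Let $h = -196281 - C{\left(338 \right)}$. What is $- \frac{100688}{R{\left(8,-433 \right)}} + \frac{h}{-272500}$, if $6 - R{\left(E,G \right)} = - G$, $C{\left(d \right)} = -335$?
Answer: $\frac{1965796353}{8311250} \approx 236.52$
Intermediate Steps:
$R{\left(E,G \right)} = 6 + G$ ($R{\left(E,G \right)} = 6 - - G = 6 + G$)
$h = -195946$ ($h = -196281 - -335 = -196281 + 335 = -195946$)
$- \frac{100688}{R{\left(8,-433 \right)}} + \frac{h}{-272500} = - \frac{100688}{6 - 433} - \frac{195946}{-272500} = - \frac{100688}{-427} - - \frac{97973}{136250} = \left(-100688\right) \left(- \frac{1}{427}\right) + \frac{97973}{136250} = \frac{14384}{61} + \frac{97973}{136250} = \frac{1965796353}{8311250}$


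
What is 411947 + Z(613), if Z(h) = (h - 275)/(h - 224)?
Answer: 160247721/389 ≈ 4.1195e+5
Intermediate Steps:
Z(h) = (-275 + h)/(-224 + h)
411947 + Z(613) = 411947 + (-275 + 613)/(-224 + 613) = 411947 + 338/389 = 160247721/389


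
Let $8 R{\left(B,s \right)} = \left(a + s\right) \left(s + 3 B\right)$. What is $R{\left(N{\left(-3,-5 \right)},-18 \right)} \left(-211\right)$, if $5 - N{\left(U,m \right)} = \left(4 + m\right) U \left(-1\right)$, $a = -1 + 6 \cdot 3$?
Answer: $\frac{633}{4} \approx 158.25$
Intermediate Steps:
$a = 17$ ($a = -1 + 18 = 17$)
$N{\left(U,m \right)} = 5 + U \left(4 + m\right)$ ($N{\left(U,m \right)} = 5 - \left(4 + m\right) U \left(-1\right) = 5 - U \left(4 + m\right) \left(-1\right) = 5 - - U \left(4 + m\right) = 5 + U \left(4 + m\right)$)
$R{\left(B,s \right)} = \frac{\left(17 + s\right) \left(s + 3 B\right)}{8}$
$R{\left(N{\left(-3,-5 \right)},-18 \right)} \left(-211\right) = \left(\frac{\left(-18\right)^{2}}{8} + \frac{17}{8} \left(-18\right) + \frac{51 \left(5 + 4 \left(-3\right) - -15\right)}{8} + \frac{3}{8} \left(5 + 4 \left(-3\right) - -15\right) \left(-18\right)\right) \left(-211\right) = \left(\frac{1}{8} \cdot 324 - \frac{153}{4} + \frac{51 \left(5 - 12 + 15\right)}{8} + \frac{3}{8} \left(5 - 12 + 15\right) \left(-18\right)\right) \left(-211\right) = \left(\frac{81}{2} - \frac{153}{4} + \frac{51}{8} \cdot 8 + \frac{3}{8} \cdot 8 \left(-18\right)\right) \left(-211\right) = \left(\frac{81}{2} - \frac{153}{4} + 51 - 54\right) \left(-211\right) = \left(- \frac{3}{4}\right) \left(-211\right) = \frac{633}{4}$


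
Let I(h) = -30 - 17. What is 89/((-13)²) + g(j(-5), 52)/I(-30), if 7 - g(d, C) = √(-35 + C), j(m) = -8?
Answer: 3000/7943 + √17/47 ≈ 0.46542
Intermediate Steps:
I(h) = -47
g(d, C) = 7 - √(-35 + C)
89/((-13)²) + g(j(-5), 52)/I(-30) = 89/((-13)²) + (7 - √(-35 + 52))/(-47) = 89/169 + (7 - √17)*(-1/47) = 89*(1/169) + (-7/47 + √17/47) = 89/169 + (-7/47 + √17/47) = 3000/7943 + √17/47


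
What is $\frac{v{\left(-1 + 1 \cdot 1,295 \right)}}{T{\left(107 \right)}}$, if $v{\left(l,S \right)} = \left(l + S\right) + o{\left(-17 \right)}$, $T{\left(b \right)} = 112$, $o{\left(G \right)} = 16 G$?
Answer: $\frac{23}{112} \approx 0.20536$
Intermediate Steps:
$v{\left(l,S \right)} = -272 + S + l$ ($v{\left(l,S \right)} = \left(l + S\right) + 16 \left(-17\right) = \left(S + l\right) - 272 = -272 + S + l$)
$\frac{v{\left(-1 + 1 \cdot 1,295 \right)}}{T{\left(107 \right)}} = \frac{-272 + 295 + \left(-1 + 1 \cdot 1\right)}{112} = \left(-272 + 295 + \left(-1 + 1\right)\right) \frac{1}{112} = \left(-272 + 295 + 0\right) \frac{1}{112} = 23 \cdot \frac{1}{112} = \frac{23}{112}$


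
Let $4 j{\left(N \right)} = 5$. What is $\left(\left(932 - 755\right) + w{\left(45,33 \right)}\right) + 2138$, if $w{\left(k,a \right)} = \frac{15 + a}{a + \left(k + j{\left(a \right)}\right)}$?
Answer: $\frac{734047}{317} \approx 2315.6$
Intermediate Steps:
$j{\left(N \right)} = \frac{5}{4}$ ($j{\left(N \right)} = \frac{1}{4} \cdot 5 = \frac{5}{4}$)
$w{\left(k,a \right)} = \frac{15 + a}{\frac{5}{4} + a + k}$ ($w{\left(k,a \right)} = \frac{15 + a}{a + \left(k + \frac{5}{4}\right)} = \frac{15 + a}{a + \left(\frac{5}{4} + k\right)} = \frac{15 + a}{\frac{5}{4} + a + k}$)
$\left(\left(932 - 755\right) + w{\left(45,33 \right)}\right) + 2138 = \left(\left(932 - 755\right) + \frac{4 \left(15 + 33\right)}{5 + 4 \cdot 33 + 4 \cdot 45}\right) + 2138 = \left(\left(932 - 755\right) + 4 \frac{1}{5 + 132 + 180} \cdot 48\right) + 2138 = \left(177 + 4 \cdot \frac{1}{317} \cdot 48\right) + 2138 = \left(177 + \frac{192}{317}\right) + 2138 = \frac{56301}{317} + 2138 = \frac{734047}{317}$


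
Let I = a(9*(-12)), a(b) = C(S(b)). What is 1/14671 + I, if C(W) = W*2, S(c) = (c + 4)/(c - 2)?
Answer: 1525839/806905 ≈ 1.8910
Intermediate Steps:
S(c) = (4 + c)/(-2 + c)
C(W) = 2*W
a(b) = 2*(4 + b)/(-2 + b) (a(b) = 2*((4 + b)/(-2 + b)) = 2*(4 + b)/(-2 + b))
I = 104/55 (I = 2*(4 + 9*(-12))/(-2 + 9*(-12)) = 2*(4 - 108)/(-2 - 108) = 2*(-104)/(-110) = 2*(-1/110)*(-104) = 104/55 ≈ 1.8909)
1/14671 + I = 1/14671 + 104/55 = 1525839/806905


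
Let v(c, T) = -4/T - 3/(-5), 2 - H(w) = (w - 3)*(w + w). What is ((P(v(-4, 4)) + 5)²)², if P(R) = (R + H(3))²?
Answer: 1275989841/390625 ≈ 3266.5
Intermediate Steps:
H(w) = 2 - 2*w*(-3 + w) (H(w) = 2 - (w - 3)*(w + w) = 2 - (-3 + w)*2*w = 2 - 2*w*(-3 + w))
v(c, T) = ⅗ - 4/T (v(c, T) = -4/T - 3*(-⅕) = -4/T + ⅗ = ⅗ - 4/T)
P(R) = (2 + R)² (P(R) = (R + (2 - 2*3² + 6*3))² = (R + (2 - 2*9 + 18))² = (R + (2 - 18 + 18))² = (R + 2)² = (2 + R)²)
((P(v(-4, 4)) + 5)²)² = (((2 + (⅗ - 4/4))² + 5)²)² = (((2 + (⅗ - 4*¼))² + 5)²)² = (((2 + (⅗ - 1))² + 5)²)² = (((2 - ⅖)² + 5)²)² = (((8/5)² + 5)²)² = ((64/25 + 5)²)² = ((189/25)²)² = (35721/625)² = 1275989841/390625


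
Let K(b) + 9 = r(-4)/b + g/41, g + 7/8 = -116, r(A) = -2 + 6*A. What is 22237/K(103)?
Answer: -751254808/408889 ≈ -1837.3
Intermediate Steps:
g = -935/8 (g = -7/8 - 116 = -935/8 ≈ -116.88)
K(b) = -3887/328 - 26/b (K(b) = -9 + ((-2 + 6*(-4))/b - 935/8/41) = -9 + ((-2 - 24)/b - 935/8*1/41) = -9 + (-26/b - 935/328) = -9 + (-935/328 - 26/b) = -3887/328 - 26/b)
22237/K(103) = 22237/(-3887/328 - 26/103) = 22237/(-408889/33784) = 22237*(-33784/408889) = -751254808/408889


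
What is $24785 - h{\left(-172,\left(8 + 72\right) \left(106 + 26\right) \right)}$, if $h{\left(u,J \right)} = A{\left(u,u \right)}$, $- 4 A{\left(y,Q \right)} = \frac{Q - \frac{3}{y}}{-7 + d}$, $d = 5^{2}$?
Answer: $\frac{306907859}{12384} \approx 24783.0$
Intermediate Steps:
$d = 25$
$A{\left(y,Q \right)} = - \frac{Q}{72} + \frac{1}{24 y}$ ($A{\left(y,Q \right)} = - \frac{\left(Q - \frac{3}{y}\right) \frac{1}{-7 + 25}}{4} = - \frac{\left(Q - \frac{3}{y}\right) \frac{1}{18}}{4} = - \frac{- \frac{1}{6 y} + \frac{Q}{18}}{4} = - \frac{Q}{72} + \frac{1}{24 y}$)
$h{\left(u,J \right)} = \frac{3 - u^{2}}{72 u}$ ($h{\left(u,J \right)} = \frac{3 - u u}{72 u} = \frac{3 - u^{2}}{72 u}$)
$24785 - h{\left(-172,\left(8 + 72\right) \left(106 + 26\right) \right)} = 24785 - \frac{3 - \left(-172\right)^{2}}{72 \left(-172\right)} = 24785 - \frac{1}{72} \left(- \frac{1}{172}\right) \left(3 - 29584\right) = 24785 - \frac{1}{72} \left(- \frac{1}{172}\right) \left(-29581\right) = 24785 - \frac{29581}{12384} = \frac{306907859}{12384}$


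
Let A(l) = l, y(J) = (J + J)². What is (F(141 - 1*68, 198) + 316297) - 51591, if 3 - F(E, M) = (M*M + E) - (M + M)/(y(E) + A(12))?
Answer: 1202003523/5332 ≈ 2.2543e+5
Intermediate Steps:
y(J) = 4*J² (y(J) = (2*J)² = 4*J²)
F(E, M) = 3 - E - M² + 2*M/(12 + 4*E²) (F(E, M) = 3 - ((M*M + E) - (M + M)/(4*E² + 12)) = 3 - ((M² + E) - 2*M/(12 + 4*E²)) = 3 - ((E + M²) - 2*M/(12 + 4*E²)) = 3 - (E + M² - 2*M/(12 + 4*E²)) = 3 + (-E - M² + 2*M/(12 + 4*E²)) = 3 - E - M² + 2*M/(12 + 4*E²))
(F(141 - 1*68, 198) + 316297) - 51591 = ((9 + (½)*198 - (141 - 1*68)³ - 3*(141 - 1*68) - 3*198² + 3*(141 - 1*68)² - 1*(141 - 1*68)²*198²)/(3 + (141 - 1*68)²) + 316297) - 51591 = ((9 + 99 - (141 - 68)³ - 3*(141 - 68) - 3*39204 + 3*(141 - 68)² - 1*(141 - 68)²*39204)/(3 + (141 - 68)²) + 316297) - 51591 = ((9 + 99 - 1*73³ - 3*73 - 117612 + 3*73² - 1*73²*39204)/(3 + 73²) + 316297) - 51591 = ((9 + 99 - 1*389017 - 219 - 117612 + 3*5329 - 1*5329*39204)/(3 + 5329) + 316297) - 51591 = ((9 + 99 - 389017 - 219 - 117612 + 15987 - 208918116)/5332 + 316297) - 51591 = ((1/5332)*(-209408869) + 316297) - 51591 = (-209408869/5332 + 316297) - 51591 = 1477086735/5332 - 51591 = 1202003523/5332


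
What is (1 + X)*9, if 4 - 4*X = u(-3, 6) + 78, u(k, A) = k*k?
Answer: -711/4 ≈ -177.75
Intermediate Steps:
u(k, A) = k²
X = -83/4 (X = 1 - ((-3)² + 78)/4 = 1 - (9 + 78)/4 = 1 - ¼*87 = 1 - 87/4 = -83/4 ≈ -20.750)
(1 + X)*9 = (1 - 83/4)*9 = -79/4*9 = -711/4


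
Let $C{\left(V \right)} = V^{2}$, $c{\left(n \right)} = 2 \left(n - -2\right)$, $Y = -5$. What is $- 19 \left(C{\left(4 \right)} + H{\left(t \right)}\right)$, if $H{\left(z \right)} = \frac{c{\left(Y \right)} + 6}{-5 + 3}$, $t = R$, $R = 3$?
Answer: $-304$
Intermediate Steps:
$t = 3$
$c{\left(n \right)} = 4 + 2 n$ ($c{\left(n \right)} = 2 \left(n + 2\right) = 2 \left(2 + n\right) = 4 + 2 n$)
$H{\left(z \right)} = 0$ ($H{\left(z \right)} = \frac{\left(4 + 2 \left(-5\right)\right) + 6}{-5 + 3} = \frac{\left(4 - 10\right) + 6}{-2} = \left(-6 + 6\right) \left(- \frac{1}{2}\right) = 0 \left(- \frac{1}{2}\right) = 0$)
$- 19 \left(C{\left(4 \right)} + H{\left(t \right)}\right) = - 19 \left(4^{2} + 0\right) = - 19 \left(16 + 0\right) = \left(-19\right) 16 = -304$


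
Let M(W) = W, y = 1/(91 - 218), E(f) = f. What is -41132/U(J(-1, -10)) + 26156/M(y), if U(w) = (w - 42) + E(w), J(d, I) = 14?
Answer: -3318874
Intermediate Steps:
y = -1/127 (y = 1/(-127) = -1/127 ≈ -0.0078740)
U(w) = -42 + 2*w (U(w) = (w - 42) + w = (-42 + w) + w = -42 + 2*w)
-41132/U(J(-1, -10)) + 26156/M(y) = -41132/(-42 + 2*14) + 26156/(-1/127) = -41132/(-42 + 28) + 26156*(-127) = -41132/(-14) - 3321812 = -41132*(-1/14) - 3321812 = 2938 - 3321812 = -3318874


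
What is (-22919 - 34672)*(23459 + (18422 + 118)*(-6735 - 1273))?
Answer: 8549087989851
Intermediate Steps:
(-22919 - 34672)*(23459 + (18422 + 118)*(-6735 - 1273)) = -57591*(23459 + 18540*(-8008)) = -57591*(23459 - 148468320) = -57591*(-148444861) = 8549087989851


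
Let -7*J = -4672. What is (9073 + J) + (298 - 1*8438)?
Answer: 11203/7 ≈ 1600.4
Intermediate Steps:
J = 4672/7 (J = -⅐*(-4672) = 4672/7 ≈ 667.43)
(9073 + J) + (298 - 1*8438) = (9073 + 4672/7) + (298 - 1*8438) = 68183/7 + (298 - 8438) = 68183/7 - 8140 = 11203/7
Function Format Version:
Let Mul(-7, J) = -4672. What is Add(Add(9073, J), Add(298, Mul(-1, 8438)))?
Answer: Rational(11203, 7) ≈ 1600.4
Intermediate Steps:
J = Rational(4672, 7) (J = Mul(Rational(-1, 7), -4672) = Rational(4672, 7) ≈ 667.43)
Add(Add(9073, J), Add(298, Mul(-1, 8438))) = Add(Add(9073, Rational(4672, 7)), Add(298, Mul(-1, 8438))) = Add(Rational(68183, 7), Add(298, -8438)) = Add(Rational(68183, 7), -8140) = Rational(11203, 7)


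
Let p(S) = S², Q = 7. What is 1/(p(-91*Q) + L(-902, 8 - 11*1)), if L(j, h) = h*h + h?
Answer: 1/405775 ≈ 2.4644e-6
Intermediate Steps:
L(j, h) = h + h² (L(j, h) = h² + h = h + h²)
1/(p(-91*Q) + L(-902, 8 - 11*1)) = 1/((-91*7)² + (8 - 11*1)*(1 + (8 - 11*1))) = 1/((-637)² + (8 - 11)*(1 + (8 - 11))) = 1/(405769 - 3*(1 - 3)) = 1/(405769 - 3*(-2)) = 1/(405769 + 6) = 1/405775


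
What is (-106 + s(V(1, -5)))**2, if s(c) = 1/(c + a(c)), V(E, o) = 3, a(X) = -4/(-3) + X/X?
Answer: 2866249/256 ≈ 11196.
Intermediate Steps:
a(X) = 7/3 (a(X) = -4*(-1/3) + 1 = 4/3 + 1 = 7/3)
s(c) = 1/(7/3 + c) (s(c) = 1/(c + 7/3) = 1/(7/3 + c))
(-106 + s(V(1, -5)))**2 = (-106 + 3/(7 + 3*3))**2 = (-106 + 3/(7 + 9))**2 = (-106 + 3/16)**2 = (-1693/16)**2 = 2866249/256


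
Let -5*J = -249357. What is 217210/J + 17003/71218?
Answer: 11655160853/2536958118 ≈ 4.5941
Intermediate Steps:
J = 249357/5 (J = -1/5*(-249357) = 249357/5 ≈ 49871.)
217210/J + 17003/71218 = 217210/(249357/5) + 17003/71218 = 217210*(5/249357) + 17003*(1/71218) = 1086050/249357 + 2429/10174 = 11655160853/2536958118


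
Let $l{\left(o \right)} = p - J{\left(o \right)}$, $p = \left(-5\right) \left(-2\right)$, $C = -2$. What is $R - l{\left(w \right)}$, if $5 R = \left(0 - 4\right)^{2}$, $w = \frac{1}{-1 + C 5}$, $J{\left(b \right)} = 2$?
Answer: $- \frac{24}{5} \approx -4.8$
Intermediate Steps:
$p = 10$
$w = - \frac{1}{11}$ ($w = \frac{1}{-1 - 10} = \frac{1}{-11} = - \frac{1}{11} \approx -0.090909$)
$l{\left(o \right)} = 8$ ($l{\left(o \right)} = 10 - 2 = 8$)
$R = \frac{16}{5}$ ($R = \frac{\left(0 - 4\right)^{2}}{5} = \frac{\left(-4\right)^{2}}{5} = \frac{1}{5} \cdot 16 = \frac{16}{5} \approx 3.2$)
$R - l{\left(w \right)} = \frac{16}{5} - 8 = - \frac{24}{5}$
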